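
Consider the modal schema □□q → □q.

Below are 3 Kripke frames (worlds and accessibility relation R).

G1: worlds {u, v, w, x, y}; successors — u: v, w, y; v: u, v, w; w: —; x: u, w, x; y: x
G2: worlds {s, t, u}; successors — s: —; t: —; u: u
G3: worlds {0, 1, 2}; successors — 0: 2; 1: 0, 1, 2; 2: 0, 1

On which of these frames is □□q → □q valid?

G2

Frame correspondent (Sahlqvist): ∀x ∀y (Rxy → ∃z (Rxz ∧ Rzy)) — i.e. density.
G1: fails — Ruy but no z with Ruz and Rzy.
G2: holds.
G3: fails — R02 but no z with R0z and Rz2.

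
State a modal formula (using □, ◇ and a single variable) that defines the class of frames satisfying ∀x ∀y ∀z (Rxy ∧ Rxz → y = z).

A defining formula is ◇r → □r (the CD axiom).
Suppose ◇r→□r is valid. Take Rxy, Rxz and set V(r)={y}. Then ◇r at x, so □r at x, so r at z, i.e. z=y.

◇r → □r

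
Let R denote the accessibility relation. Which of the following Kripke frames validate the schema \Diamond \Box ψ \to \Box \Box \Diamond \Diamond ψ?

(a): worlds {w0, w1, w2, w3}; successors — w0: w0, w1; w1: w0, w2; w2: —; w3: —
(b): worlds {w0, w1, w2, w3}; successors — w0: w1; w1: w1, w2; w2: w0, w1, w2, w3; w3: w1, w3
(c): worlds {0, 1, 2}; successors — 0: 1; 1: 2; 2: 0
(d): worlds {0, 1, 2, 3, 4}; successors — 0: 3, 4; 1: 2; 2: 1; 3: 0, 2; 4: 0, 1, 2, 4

Frame correspondent (Sahlqvist): \forall x \forall y \forall z ((xRy \wedge x R^2 z) \to \exists w (yRw \wedge z R^2 w)) — i.e. a generalized confluence (Geach) condition.
(a): fails — w0Rw0, w0R²w2 but no w with w0Rw and w2R²w.
(b): ✓.
(c): fails — 0R1, 0R²2 but no w with 1Rw and 2R²w.
(d): fails — 0R3, 0R²1 but no w with 3Rw and 1R²w.
Valid on: (b).

(b)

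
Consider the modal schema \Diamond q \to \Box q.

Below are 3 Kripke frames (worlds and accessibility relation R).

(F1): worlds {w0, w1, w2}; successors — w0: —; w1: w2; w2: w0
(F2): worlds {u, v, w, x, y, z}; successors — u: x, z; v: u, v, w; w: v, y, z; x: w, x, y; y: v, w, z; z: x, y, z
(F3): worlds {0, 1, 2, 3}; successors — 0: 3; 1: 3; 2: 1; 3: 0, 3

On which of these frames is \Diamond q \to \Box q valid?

This is the axiom for partial functionality; its first-order frame correspondent is \forall x \forall y \forall z (Rxy \wedge Rxz \to y = z).
(F1): satisfies the condition.
(F2): fails — u sees both x and z.
(F3): fails — 3 sees both 0 and 3.
Valid on: (F1).

(F1)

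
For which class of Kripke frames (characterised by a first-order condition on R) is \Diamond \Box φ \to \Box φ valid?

The Euclidean property

This is frame-equivalent to ◇φ → □◇φ (substitute ¬φ for φ and contrapose).
Suppose ◇φ→□◇φ is valid. Take Rxy, Rxz and set V(φ)={y}. Then ◇φ at x, so □◇φ at x, so ◇φ at z, so some w with Rzw has φ; w=y, i.e. Rzy. By symmetry of the argument, Ryz.
Conversely, any frame satisfying \forall x \forall y \forall z (Rxy \wedge Rxz \to Ryz) validates the schema.
So the correspondent is the Euclidean property.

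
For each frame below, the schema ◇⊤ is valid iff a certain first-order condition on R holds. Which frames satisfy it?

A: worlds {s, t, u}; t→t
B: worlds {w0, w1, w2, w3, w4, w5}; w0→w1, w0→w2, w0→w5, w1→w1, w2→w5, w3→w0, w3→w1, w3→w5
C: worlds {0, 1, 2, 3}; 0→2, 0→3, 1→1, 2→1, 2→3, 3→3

C

The schema corresponds to seriality: ∀x ∃y Rxy.
A: fails — world s has no successor.
B: fails — world w4 has no successor.
C: satisfies the condition.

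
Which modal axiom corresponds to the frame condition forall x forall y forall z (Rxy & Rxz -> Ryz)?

This is the Euclidean property; the standard corresponding axiom is 5: ◇r → □◇r.
Suppose ◇r→□◇r is valid. Take Rxy, Rxz and set V(r)={y}. Then ◇r at x, so □◇r at x, so ◇r at z, so some w with Rzw has r; w=y, i.e. Rzy. By symmetry of the argument, Ryz.

◇r → □◇r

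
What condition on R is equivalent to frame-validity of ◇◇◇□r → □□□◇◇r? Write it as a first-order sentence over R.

This is a Sahlqvist (Geach-type) schema ◇^3□^1r → □^3◇^2r.
First-order correspondent: ∀x ∀y ∀z ((xR³y ∧ xR³z) → ∃w (yRw ∧ zR²w)).

∀x ∀y ∀z ((xR³y ∧ xR³z) → ∃w (yRw ∧ zR²w))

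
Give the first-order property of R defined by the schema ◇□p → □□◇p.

∀x ∀y ∀z ((xRy ∧ xR²z) → ∃w (yRw ∧ zRw))

This is a Sahlqvist (Geach-type) schema ◇^1□^1p → □^2◇^1p.
Minimal-valuation argument: fix x; take any y with xR^1y and any z with xR^2z. Set V(p) to the set of worlds R-reachable from y in exactly 1 step. Then □^1p holds at y, so the antecedent holds at x; validity forces ◇^1p at z, giving a w with zR^1w and yR^1w.
First-order correspondent: ∀x ∀y ∀z ((xRy ∧ xR²z) → ∃w (yRw ∧ zRw)).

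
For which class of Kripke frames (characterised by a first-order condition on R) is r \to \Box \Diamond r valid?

This schema is the B axiom.
Its frame correspondent is symmetry — \forall x \forall y (Rxy \to Ryx).

symmetry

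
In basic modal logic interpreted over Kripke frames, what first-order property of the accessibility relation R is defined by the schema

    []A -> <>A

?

Suppose □A→◇A is valid. At any x set V(A)=W. Then □A at x, so ◇A at x, so x has a successor.

Seriality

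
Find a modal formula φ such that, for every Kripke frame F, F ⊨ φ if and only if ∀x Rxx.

This is reflexivity; the standard corresponding axiom is T: □ψ → ψ.
Suppose □ψ→ψ is valid. At any x set V(ψ)={w : Rxw}. Then □ψ holds at x, so ψ holds at x, i.e. Rxx.

□ψ → ψ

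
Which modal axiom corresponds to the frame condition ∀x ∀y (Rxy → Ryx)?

r → □◇r

This is symmetry; the standard corresponding axiom is B: r → □◇r.
Suppose r→□◇r is valid. Take Rxy and set V(r)={x}. Then r at x, so □◇r at x, so ◇r at y, so some z with Ryz has r; z=x, i.e. Ryx.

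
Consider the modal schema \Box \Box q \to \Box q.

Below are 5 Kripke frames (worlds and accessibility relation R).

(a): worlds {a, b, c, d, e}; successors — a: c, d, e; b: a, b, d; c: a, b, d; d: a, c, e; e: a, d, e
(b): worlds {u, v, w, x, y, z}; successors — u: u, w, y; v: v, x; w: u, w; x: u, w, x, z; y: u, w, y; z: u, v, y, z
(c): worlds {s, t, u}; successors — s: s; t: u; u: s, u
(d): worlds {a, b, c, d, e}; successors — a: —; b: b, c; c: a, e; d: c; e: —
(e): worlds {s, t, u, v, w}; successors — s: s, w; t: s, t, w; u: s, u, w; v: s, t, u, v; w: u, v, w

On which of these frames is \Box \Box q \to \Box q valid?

(a), (b), (c), (e)

This is the axiom for density; its first-order frame correspondent is \forall x \forall y (Rxy \to \exists z (Rxz \wedge Rzy)).
(a): condition met.
(b): condition met.
(c): condition met.
(d): fails — Rdc but no z with Rdz and Rzc.
(e): condition met.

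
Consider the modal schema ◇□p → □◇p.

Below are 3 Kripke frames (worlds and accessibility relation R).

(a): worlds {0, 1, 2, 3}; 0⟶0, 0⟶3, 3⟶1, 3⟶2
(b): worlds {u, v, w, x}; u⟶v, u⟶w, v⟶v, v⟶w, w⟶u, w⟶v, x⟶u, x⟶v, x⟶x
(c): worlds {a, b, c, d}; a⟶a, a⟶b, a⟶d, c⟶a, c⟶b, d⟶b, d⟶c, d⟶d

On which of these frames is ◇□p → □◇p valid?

(b)

The schema corresponds to convergence: ∀x ∀y ∀z (Rxy ∧ Rxz → ∃w (Ryw ∧ Rzw)).
(a): fails — R00 and R03 but 0 and 3 have no common successor.
(b): holds.
(c): fails — Rab and Rab but b and b have no common successor.
Valid on: (b).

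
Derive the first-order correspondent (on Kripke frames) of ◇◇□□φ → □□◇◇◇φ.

This is a Sahlqvist (Geach-type) schema ◇^2□^2φ → □^2◇^3φ.
First-order correspondent: ∀x ∀y ∀z ((xR²y ∧ xR²z) → ∃w (yR²w ∧ zR³w)).

∀x ∀y ∀z ((xR²y ∧ xR²z) → ∃w (yR²w ∧ zR³w))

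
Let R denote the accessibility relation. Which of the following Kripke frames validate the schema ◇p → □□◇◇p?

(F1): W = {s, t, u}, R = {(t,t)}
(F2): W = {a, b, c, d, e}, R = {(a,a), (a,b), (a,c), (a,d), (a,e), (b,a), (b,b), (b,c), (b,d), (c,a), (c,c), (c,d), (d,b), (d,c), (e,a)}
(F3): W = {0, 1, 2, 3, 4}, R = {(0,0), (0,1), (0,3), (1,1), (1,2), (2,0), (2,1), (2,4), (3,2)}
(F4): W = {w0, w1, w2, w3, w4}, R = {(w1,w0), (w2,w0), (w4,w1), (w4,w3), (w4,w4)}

(F1)

The schema corresponds to a generalized confluence (Geach) condition: ∀x ∀y ∀z ((xRy ∧ xR²z) → ∃w (y = w ∧ zR²w)).
(F1): holds.
(F2): fails — aRe, aR²d but no w with e=w and dR²w.
(F3): fails — 0R3, 0R²1 but no w with 3=w and 1R²w.
(F4): fails — w4Rw1, w4R²w0 but no w with w1=w and w0R²w.
Valid on: (F1).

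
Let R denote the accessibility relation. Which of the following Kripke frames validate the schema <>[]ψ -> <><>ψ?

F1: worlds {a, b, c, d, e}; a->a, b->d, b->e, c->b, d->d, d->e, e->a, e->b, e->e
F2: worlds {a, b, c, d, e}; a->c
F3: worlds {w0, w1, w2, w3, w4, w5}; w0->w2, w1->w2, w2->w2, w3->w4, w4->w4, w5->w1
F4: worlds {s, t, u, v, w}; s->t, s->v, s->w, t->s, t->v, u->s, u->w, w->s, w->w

This is the axiom for a generalized confluence (Geach) condition; its first-order frame correspondent is forall x forall y (xRy -> exists w (yRw & x R^2 w)).
F1: satisfies the condition.
F2: fails — aRc but no w with cRw and aR²w.
F3: satisfies the condition.
F4: fails — sRv but no w* with vRw* and sR²w*.

F1, F3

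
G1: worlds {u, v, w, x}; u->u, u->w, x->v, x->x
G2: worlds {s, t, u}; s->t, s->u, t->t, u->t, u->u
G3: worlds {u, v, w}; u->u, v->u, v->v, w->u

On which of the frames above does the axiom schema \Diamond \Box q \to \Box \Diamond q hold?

Frame correspondent (Sahlqvist): \forall x \forall y \forall z (Rxy \wedge Rxz \to \exists w (Ryw \wedge Rzw)) — i.e. convergence.
G1: fails — Ruw and Ruw but w and w have no common successor.
G2: satisfies the condition.
G3: satisfies the condition.
Valid on: G2, G3.

G2, G3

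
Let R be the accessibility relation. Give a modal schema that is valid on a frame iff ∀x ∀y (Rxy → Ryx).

p → □◇p

The condition is symmetry. The B schema p → □◇p defines it.
Suppose p→□◇p is valid. Take Rxy and set V(p)={x}. Then p at x, so □◇p at x, so ◇p at y, so some z with Ryz has p; z=x, i.e. Ryx.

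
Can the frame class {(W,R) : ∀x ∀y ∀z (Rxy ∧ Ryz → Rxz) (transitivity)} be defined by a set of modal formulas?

Yes, by □p → □□p

This is a Sahlqvist condition; the 4 axiom □p → □□p defines it.
Suppose □p→□□p is valid. Take Rxy, Ryz and set V(p)={w : Rxw}. Then □p at x, so □□p at x, so □p at y, so p at z, i.e. Rxz.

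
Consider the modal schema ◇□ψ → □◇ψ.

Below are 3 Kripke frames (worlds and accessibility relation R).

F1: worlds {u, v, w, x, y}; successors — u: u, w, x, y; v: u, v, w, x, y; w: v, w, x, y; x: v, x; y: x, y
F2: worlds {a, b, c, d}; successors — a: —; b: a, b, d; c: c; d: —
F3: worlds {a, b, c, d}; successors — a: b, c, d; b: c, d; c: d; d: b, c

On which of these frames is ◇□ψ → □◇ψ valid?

The schema corresponds to convergence: ∀x ∀y ∀z (Rxy ∧ Rxz → ∃w (Ryw ∧ Rzw)).
F1: holds.
F2: fails — Rbd and Rbd but d and d have no common successor.
F3: fails — Rac and Rad but c and d have no common successor.

F1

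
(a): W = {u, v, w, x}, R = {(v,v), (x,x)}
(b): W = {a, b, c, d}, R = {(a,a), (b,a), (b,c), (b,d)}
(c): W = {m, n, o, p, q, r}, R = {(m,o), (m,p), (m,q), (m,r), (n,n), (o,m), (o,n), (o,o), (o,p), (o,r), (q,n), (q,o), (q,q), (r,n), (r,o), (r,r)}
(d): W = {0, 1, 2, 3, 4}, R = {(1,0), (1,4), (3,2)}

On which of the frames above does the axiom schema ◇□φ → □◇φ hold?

This is the axiom for convergence; its first-order frame correspondent is ∀x ∀y ∀z (Rxy ∧ Rxz → ∃w (Ryw ∧ Rzw)).
(a): holds.
(b): fails — Rba and Rbc but a and c have no common successor.
(c): fails — Rmr and Rmp but r and p have no common successor.
(d): fails — R10 and R10 but 0 and 0 have no common successor.
Valid on: (a).

(a)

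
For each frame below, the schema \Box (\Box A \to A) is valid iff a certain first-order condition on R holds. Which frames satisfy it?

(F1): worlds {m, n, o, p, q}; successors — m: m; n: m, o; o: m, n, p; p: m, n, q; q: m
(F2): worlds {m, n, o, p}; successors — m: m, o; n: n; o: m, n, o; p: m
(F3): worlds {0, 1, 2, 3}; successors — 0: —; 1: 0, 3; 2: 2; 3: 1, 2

This is the axiom for shift-reflexivity; its first-order frame correspondent is \forall x \forall y (Rxy \to Ryy).
(F1): fails — Ron but not Rnn.
(F2): satisfies the condition.
(F3): fails — R10 but not R00.
Valid on: (F2).

(F2)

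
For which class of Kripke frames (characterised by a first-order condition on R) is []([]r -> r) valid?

Shift-reflexivity

This is the T□ axiom.
It corresponds to shift-reflexivity: forall x forall y (Rxy -> Ryy).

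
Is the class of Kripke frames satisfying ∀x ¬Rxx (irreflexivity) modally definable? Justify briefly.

Any modally definable frame class is closed under surjective bounded morphisms.
The 3-cycle (worlds 0,1,2 with 0→1→2→0) is irreflexive, and the map sending every world to a single reflexive point • is a surjective bounded morphism (forth: every edge maps to (•,•); back: every world has a successor). So any modal formula valid on the 3-cycle is also valid on the reflexive point, which is not irreflexive.
Hence irreflexivity is not modally definable.

No — not modally definable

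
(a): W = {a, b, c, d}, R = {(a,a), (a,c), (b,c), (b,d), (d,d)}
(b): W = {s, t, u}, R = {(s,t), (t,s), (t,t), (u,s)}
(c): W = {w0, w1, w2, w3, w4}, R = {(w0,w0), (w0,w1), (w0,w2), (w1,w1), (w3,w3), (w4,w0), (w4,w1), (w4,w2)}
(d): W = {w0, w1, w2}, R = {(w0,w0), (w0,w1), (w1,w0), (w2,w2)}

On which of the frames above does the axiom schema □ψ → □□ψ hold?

This is the axiom for transitivity; its first-order frame correspondent is ∀x ∀y ∀z (Rxy ∧ Ryz → Rxz).
(a): holds.
(b): fails — Rus and Rst but not Rut.
(c): holds.
(d): fails — Rw1w0 and Rw0w1 but not Rw1w1.
Valid on: (a), (c).

(a), (c)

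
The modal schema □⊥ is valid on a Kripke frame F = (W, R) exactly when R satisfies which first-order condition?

emptiness of R: ∀x ∀y ¬Rxy

□⊥ is valid iff no world has any successor (otherwise □⊥ fails at any world with one).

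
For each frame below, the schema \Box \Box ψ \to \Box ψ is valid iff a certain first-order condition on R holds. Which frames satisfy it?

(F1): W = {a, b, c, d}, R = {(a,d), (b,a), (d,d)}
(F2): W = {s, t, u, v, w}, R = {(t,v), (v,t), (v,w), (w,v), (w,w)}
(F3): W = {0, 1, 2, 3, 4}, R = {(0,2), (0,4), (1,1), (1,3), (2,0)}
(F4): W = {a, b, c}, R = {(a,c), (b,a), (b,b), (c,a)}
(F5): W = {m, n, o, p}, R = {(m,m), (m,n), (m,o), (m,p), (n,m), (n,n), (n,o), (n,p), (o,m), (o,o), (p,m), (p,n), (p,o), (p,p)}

(F5)

This is the axiom for density; its first-order frame correspondent is \forall x \forall y (Rxy \to \exists z (Rxz \wedge Rzy)).
(F1): fails — Rba but no z with Rbz and Rza.
(F2): fails — Rtv but no z with Rtz and Rzv.
(F3): fails — R02 but no z with R0z and Rz2.
(F4): fails — Rac but no z with Raz and Rzc.
(F5): holds.
Valid on: (F5).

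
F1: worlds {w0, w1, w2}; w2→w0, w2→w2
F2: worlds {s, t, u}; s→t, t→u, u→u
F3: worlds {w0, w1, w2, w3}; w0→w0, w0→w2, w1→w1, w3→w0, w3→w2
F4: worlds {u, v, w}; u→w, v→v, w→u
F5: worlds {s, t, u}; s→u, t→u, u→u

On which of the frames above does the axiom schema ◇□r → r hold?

Frame correspondent (Sahlqvist): ∀x ∀y (Rxy → Ryx) — i.e. symmetry.
F1: fails — Rw2w0 but not Rw0w2.
F2: fails — Rtu but not Rut.
F3: fails — Rw3w2 but not Rw2w3.
F4: ✓.
F5: fails — Rsu but not Rus.
Valid on: F4.

F4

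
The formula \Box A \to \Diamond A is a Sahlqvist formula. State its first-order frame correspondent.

This schema is the D axiom.
It corresponds to seriality: \forall x \exists y Rxy.

seriality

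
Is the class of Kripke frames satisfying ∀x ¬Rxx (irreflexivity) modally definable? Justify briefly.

Any modally definable frame class is closed under surjective bounded morphisms.
The 4-cycle (worlds a,b,c,d with a→b→c→d→a) is irreflexive, and the map sending every world to a single reflexive point • is a surjective bounded morphism (forth: every edge maps to (•,•); back: every world has a successor). So any modal formula valid on the 4-cycle is also valid on the reflexive point, which is not irreflexive.
Hence irreflexivity is not modally definable.

Not definable by any modal formula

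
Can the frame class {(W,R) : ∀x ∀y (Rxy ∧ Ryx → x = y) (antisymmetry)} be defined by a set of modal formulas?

If a class were modally definable it would be closed under surjective bounded morphisms (Goldblatt–Thomason).
The 6-cycle (worlds s,t,u,v,w,x with s→t→u→v→w→x→s) is antisymmetric. Sending even-indexed worlds to s and odd-indexed worlds to t is a surjective bounded morphism onto the two-world frame with s↔t, which is not antisymmetric.
So the class is not modally definable.

Not definable by any modal formula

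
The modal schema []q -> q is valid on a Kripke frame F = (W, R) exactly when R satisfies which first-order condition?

This is the T axiom.
It corresponds to reflexivity: forall x Rxx.

reflexivity: forall x Rxx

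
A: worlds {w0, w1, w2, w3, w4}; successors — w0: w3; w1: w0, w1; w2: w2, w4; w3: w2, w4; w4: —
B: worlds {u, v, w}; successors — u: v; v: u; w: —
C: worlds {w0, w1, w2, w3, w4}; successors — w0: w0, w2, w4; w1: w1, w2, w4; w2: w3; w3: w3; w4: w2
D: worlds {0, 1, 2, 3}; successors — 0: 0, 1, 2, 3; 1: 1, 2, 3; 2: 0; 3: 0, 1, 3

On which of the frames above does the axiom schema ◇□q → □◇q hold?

Frame correspondent (Sahlqvist): ∀x ∀y ∀z (Rxy ∧ Rxz → ∃w (Ryw ∧ Rzw)) — i.e. convergence.
A: fails — Rw1w1 and Rw1w0 but w1 and w0 have no common successor.
B: condition met.
C: fails — Rw0w4 and Rw0w2 but w4 and w2 have no common successor.
D: fails — R02 and R01 but 2 and 1 have no common successor.
Valid on: B.

B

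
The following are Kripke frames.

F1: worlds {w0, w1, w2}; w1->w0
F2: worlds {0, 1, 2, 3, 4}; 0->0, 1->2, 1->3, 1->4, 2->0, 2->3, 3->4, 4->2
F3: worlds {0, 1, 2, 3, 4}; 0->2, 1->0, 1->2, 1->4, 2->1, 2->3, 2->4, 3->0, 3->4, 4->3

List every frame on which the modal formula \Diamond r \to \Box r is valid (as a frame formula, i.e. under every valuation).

F1

Frame correspondent (Sahlqvist): \forall x \forall y \forall z (Rxy \wedge Rxz \to y = z) — i.e. partial functionality.
F1: holds.
F2: fails — 1 sees both 2 and 3.
F3: fails — 1 sees both 0 and 2.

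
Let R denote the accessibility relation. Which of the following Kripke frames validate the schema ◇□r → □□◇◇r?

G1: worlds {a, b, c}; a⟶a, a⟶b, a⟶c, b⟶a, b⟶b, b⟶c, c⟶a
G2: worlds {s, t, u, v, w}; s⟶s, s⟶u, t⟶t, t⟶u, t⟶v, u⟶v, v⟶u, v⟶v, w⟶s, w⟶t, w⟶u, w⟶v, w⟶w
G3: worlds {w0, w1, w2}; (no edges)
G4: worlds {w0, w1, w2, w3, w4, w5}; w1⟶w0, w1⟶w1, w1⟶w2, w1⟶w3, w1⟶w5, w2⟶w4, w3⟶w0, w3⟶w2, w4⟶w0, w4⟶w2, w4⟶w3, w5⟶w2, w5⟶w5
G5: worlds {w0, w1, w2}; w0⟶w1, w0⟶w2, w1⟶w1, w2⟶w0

Frame correspondent (Sahlqvist): ∀x ∀y ∀z ((xRy ∧ xR²z) → ∃w (yRw ∧ zR²w)) — i.e. a generalized confluence (Geach) condition.
G1: ✓.
G2: ✓.
G3: ✓.
G4: fails — w1Rw0, w1R²w0 but no w with w0Rw and w0R²w.
G5: fails — w0Rw2, w0R²w1 but no w with w2Rw and w1R²w.

G1, G2, G3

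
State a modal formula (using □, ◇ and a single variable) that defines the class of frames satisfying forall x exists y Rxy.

A defining formula is □s → ◇s (the D axiom).

□s → ◇s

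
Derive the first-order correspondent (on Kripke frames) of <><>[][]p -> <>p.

This is a Sahlqvist (Geach-type) schema ◇^2□^2p → □^0◇^1p.
Minimal-valuation argument: fix x; take any y with xR^2y and any z with xR^0z. Set V(p) to the set of worlds R-reachable from y in exactly 2 steps. Then □^2p holds at y, so the antecedent holds at x; validity forces ◇^1p at z, giving a w with zR^1w and yR^2w.
First-order correspondent: forall x forall y (x R^2 y -> exists w (y R^2 w & xRw)).

forall x forall y (x R^2 y -> exists w (y R^2 w & xRw))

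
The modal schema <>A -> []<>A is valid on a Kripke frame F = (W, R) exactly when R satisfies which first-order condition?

the Euclidean property

Suppose ◇A→□◇A is valid. Take Rxy, Rxz and set V(A)={y}. Then ◇A at x, so □◇A at x, so ◇A at z, so some w with Rzw has A; w=y, i.e. Rzy. By symmetry of the argument, Ryz.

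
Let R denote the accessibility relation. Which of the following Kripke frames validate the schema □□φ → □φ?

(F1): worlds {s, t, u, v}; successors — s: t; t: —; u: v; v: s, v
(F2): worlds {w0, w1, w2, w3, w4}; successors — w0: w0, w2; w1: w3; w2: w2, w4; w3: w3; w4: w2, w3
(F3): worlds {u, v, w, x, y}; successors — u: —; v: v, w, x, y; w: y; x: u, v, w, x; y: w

(F2)

This is the axiom for density; its first-order frame correspondent is ∀x ∀y (Rxy → ∃z (Rxz ∧ Rzy)).
(F1): fails — Rst but no z with Rsz and Rzt.
(F2): satisfies the condition.
(F3): fails — Ryw but no z with Ryz and Rzw.
Valid on: (F2).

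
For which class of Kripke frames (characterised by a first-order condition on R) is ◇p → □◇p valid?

Suppose ◇p→□◇p is valid. Take Rxy, Rxz and set V(p)={y}. Then ◇p at x, so □◇p at x, so ◇p at z, so some w with Rzw has p; w=y, i.e. Rzy. By symmetry of the argument, Ryz.

the Euclidean property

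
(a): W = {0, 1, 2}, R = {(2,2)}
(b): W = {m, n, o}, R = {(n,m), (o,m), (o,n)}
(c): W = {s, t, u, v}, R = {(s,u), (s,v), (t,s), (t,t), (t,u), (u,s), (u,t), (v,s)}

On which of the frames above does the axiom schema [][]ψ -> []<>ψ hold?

Frame correspondent (Sahlqvist): forall x forall z (xRz -> exists w (x R^2 w & zRw)) — i.e. a generalized confluence (Geach) condition.
(a): condition met.
(b): fails — nRm but no w with nR²w and mRw.
(c): condition met.

(a), (c)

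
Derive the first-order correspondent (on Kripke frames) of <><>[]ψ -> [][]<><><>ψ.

forall x forall y forall z ((x R^2 y & x R^2 z) -> exists w (yRw & z R^3 w))

This is a Sahlqvist (Geach-type) schema ◇^2□^1ψ → □^2◇^3ψ.
Minimal-valuation argument: fix x; take any y with xR^2y and any z with xR^2z. Set V(ψ) to the set of worlds R-reachable from y in exactly 1 step. Then □^1ψ holds at y, so the antecedent holds at x; validity forces ◇^3ψ at z, giving a w with zR^3w and yR^1w.
First-order correspondent: forall x forall y forall z ((x R^2 y & x R^2 z) -> exists w (yRw & z R^3 w)).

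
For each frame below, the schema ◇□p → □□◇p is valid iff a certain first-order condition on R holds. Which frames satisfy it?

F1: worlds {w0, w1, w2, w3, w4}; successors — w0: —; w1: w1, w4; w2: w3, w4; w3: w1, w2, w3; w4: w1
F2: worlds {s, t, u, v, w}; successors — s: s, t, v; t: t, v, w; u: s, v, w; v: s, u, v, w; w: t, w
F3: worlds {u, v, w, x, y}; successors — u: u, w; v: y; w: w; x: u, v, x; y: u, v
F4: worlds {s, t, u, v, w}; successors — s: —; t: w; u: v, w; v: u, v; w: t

Frame correspondent (Sahlqvist): ∀x ∀y ∀z ((xRy ∧ xR²z) → ∃w (yRw ∧ zRw)) — i.e. a generalized confluence (Geach) condition.
F1: fails — w2Rw4, w2R²w2 but no w with w4Rw and w2Rw.
F2: ✓.
F3: fails — vRy, vR²v but no t with yRt and vRt.
F4: fails — tRw, tR²t but no w* with wRw* and tRw*.

F2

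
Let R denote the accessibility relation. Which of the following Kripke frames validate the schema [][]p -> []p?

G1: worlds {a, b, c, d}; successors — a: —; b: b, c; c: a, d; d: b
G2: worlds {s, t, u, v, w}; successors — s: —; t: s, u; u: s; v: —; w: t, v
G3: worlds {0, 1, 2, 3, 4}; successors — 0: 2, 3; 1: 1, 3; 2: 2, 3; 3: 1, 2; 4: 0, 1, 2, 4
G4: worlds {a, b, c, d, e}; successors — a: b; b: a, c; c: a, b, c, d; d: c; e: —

G3

The schema corresponds to density: forall x forall y (Rxy -> exists z (Rxz & Rzy)).
G1: fails — Rcd but no z with Rcz and Rzd.
G2: fails — Rwt but no z with Rwz and Rzt.
G3: condition met.
G4: fails — Rab but no z with Raz and Rzb.
Valid on: G3.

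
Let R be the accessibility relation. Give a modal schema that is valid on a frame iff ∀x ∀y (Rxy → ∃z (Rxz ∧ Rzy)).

□□q → □q

The condition is density. The C4 schema □□q → □q defines it.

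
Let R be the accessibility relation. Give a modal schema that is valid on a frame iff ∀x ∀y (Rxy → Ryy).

This is shift-reflexivity; the standard corresponding axiom is T□: □(□ψ → ψ).
Suppose □(□ψ→ψ) is valid. Take Rxy and set V(ψ)={w : Ryw}. Then at y, □ψ holds; since □(□ψ→ψ) at x, □ψ→ψ at y, so ψ at y, i.e. Ryy.

□(□ψ → ψ)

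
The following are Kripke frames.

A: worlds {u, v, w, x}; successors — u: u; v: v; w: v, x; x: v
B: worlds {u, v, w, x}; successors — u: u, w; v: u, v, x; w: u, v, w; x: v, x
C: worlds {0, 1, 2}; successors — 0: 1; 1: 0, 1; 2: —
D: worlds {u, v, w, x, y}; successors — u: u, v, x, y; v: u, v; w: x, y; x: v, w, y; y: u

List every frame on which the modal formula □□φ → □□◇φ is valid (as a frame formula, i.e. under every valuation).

The schema corresponds to a generalized confluence (Geach) condition: ∀x ∀z (xR²z → ∃w (xR²w ∧ zRw)).
A: satisfies the condition.
B: satisfies the condition.
C: satisfies the condition.
D: satisfies the condition.
Valid on: A, B, C, D.

A, B, C, D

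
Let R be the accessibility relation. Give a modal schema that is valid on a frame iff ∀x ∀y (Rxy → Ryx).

s → □◇s

This is symmetry; the standard corresponding axiom is B: s → □◇s.
Suppose s→□◇s is valid. Take Rxy and set V(s)={x}. Then s at x, so □◇s at x, so ◇s at y, so some z with Ryz has s; z=x, i.e. Ryx.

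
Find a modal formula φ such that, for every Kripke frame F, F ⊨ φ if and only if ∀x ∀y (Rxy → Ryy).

A defining formula is □(□s → s) (the T□ axiom).
Suppose □(□s→s) is valid. Take Rxy and set V(s)={w : Ryw}. Then at y, □s holds; since □(□s→s) at x, □s→s at y, so s at y, i.e. Ryy.

□(□s → s)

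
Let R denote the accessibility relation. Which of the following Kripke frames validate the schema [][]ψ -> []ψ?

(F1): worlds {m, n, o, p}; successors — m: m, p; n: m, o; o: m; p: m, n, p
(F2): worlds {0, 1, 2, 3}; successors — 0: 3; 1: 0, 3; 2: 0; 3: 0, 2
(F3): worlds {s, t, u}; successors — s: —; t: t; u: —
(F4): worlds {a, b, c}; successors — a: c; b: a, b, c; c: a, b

This is the axiom for density; its first-order frame correspondent is forall x forall y (Rxy -> exists z (Rxz & Rzy)).
(F1): fails — Rno but no z with Rnz and Rzo.
(F2): fails — R32 but no z with R3z and Rz2.
(F3): satisfies the condition.
(F4): fails — Rac but no z with Raz and Rzc.
Valid on: (F3).

(F3)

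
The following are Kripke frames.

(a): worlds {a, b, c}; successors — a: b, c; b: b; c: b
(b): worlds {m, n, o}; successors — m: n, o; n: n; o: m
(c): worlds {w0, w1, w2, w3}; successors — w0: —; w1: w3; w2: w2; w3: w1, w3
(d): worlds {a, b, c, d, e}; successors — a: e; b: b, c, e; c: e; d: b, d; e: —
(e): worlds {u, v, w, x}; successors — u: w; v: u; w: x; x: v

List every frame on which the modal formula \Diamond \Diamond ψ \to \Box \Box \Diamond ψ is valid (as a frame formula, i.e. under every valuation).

Frame correspondent (Sahlqvist): \forall x \forall y \forall z ((x R^2 y \wedge x R^2 z) \to \exists w (y = w \wedge zRw)) — i.e. a generalized confluence (Geach) condition.
(a): holds.
(b): fails — mR²m, mR²m but no w with m=w and mRw.
(c): fails — w1R²w1, w1R²w1 but no w with w1=w and w1Rw.
(d): fails — bR²b, bR²c but no w with b=w and cRw.
(e): fails — uR²x, uR²x but no t with x=t and xRt.

(a)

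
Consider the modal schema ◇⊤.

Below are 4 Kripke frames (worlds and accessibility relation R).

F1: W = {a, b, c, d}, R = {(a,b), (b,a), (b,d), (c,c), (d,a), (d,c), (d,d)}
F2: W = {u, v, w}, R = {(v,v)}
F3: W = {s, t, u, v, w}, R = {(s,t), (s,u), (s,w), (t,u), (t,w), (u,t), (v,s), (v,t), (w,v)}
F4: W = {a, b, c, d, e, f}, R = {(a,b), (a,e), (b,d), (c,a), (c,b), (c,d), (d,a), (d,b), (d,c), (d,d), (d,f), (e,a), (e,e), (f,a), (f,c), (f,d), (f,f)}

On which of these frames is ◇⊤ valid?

F1, F3, F4

This is the axiom for seriality; its first-order frame correspondent is ∀x ∃y Rxy.
F1: ✓.
F2: fails — world u has no successor.
F3: ✓.
F4: ✓.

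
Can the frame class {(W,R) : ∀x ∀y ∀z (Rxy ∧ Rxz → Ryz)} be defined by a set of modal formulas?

Yes, by ◇p → □◇p

This is a Sahlqvist condition; the 5 axiom ◇p → □◇p defines it.
Suppose ◇p→□◇p is valid. Take Rxy, Rxz and set V(p)={y}. Then ◇p at x, so □◇p at x, so ◇p at z, so some w with Rzw has p; w=y, i.e. Rzy. By symmetry of the argument, Ryz.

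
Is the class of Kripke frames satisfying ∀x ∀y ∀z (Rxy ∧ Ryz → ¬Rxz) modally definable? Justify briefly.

If a class were modally definable it would be closed under surjective bounded morphisms (Goldblatt–Thomason).
The 3-cycle (worlds w0,w1,w2 with w0→w1→w2→w0) is intransitive. Mapping every world to a single reflexive point • is a surjective bounded morphism; the reflexive point is not intransitive (R••∧R•• but R••).
Hence intransitivity is not modally definable.

No — not modally definable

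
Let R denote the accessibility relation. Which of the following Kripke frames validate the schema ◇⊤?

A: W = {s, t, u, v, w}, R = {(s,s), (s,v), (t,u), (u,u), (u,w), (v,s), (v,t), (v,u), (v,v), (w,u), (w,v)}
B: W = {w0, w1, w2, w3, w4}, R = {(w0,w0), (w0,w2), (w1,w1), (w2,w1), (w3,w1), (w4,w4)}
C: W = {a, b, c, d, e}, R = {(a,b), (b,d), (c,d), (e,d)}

Frame correspondent (Sahlqvist): ∀x ∃y Rxy — i.e. seriality.
A: holds.
B: holds.
C: fails — world d has no successor.
Valid on: A, B.

A, B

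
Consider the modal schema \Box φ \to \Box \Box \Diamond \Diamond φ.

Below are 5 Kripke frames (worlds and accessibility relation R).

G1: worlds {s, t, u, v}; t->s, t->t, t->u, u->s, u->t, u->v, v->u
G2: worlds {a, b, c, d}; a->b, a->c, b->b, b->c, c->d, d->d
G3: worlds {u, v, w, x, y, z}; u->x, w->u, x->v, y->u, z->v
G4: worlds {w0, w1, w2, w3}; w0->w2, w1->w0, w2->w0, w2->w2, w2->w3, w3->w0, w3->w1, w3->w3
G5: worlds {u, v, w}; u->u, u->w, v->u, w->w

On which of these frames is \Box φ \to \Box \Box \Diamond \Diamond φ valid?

none

Frame correspondent (Sahlqvist): \forall x \forall z (x R^2 z \to \exists w (xRw \wedge z R^2 w)) — i.e. a generalized confluence (Geach) condition.
G1: fails — tR²s but no w with tRw and sR²w.
G2: fails — aR²c but no w with aRw and cR²w.
G3: fails — uR²v but no t with uRt and vR²t.
G4: fails — w3R²w1 but no w with w3Rw and w1R²w.
G5: fails — vR²w but no t with vRt and wR²t.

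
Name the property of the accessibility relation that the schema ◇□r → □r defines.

the Euclidean property

Equivalently (dual form): ◇r → □◇r.
Suppose ◇r→□◇r is valid. Take Rxy, Rxz and set V(r)={y}. Then ◇r at x, so □◇r at x, so ◇r at z, so some w with Rzw has r; w=y, i.e. Rzy. By symmetry of the argument, Ryz.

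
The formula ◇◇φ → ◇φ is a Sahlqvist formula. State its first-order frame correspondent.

Replacing φ by ¬φ and contraposing gives the equivalent schema □φ → □□φ.
Suppose □φ→□□φ is valid. Take Rxy, Ryz and set V(φ)={w : Rxw}. Then □φ at x, so □□φ at x, so □φ at y, so φ at z, i.e. Rxz.
Conversely, any frame satisfying ∀x ∀y ∀z (Rxy ∧ Ryz → Rxz) validates the schema.
So the correspondent is transitivity.

transitivity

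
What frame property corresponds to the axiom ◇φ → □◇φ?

the Euclidean property

Suppose ◇φ→□◇φ is valid. Take Rxy, Rxz and set V(φ)={y}. Then ◇φ at x, so □◇φ at x, so ◇φ at z, so some w with Rzw has φ; w=y, i.e. Rzy. By symmetry of the argument, Ryz.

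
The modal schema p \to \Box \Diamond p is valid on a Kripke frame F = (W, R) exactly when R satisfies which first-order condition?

symmetry

Suppose p→□◇p is valid. Take Rxy and set V(p)={x}. Then p at x, so □◇p at x, so ◇p at y, so some z with Ryz has p; z=x, i.e. Ryx.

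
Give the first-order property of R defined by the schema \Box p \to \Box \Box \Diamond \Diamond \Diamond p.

\forall x \forall z (x R^2 z \to \exists w (xRw \wedge z R^3 w))

This is a Sahlqvist (Geach-type) schema ◇^0□^1p → □^2◇^3p.
Minimal-valuation argument: fix x; take any y with xR^0y and any z with xR^2z. Set V(p) to the set of worlds R-reachable from y in exactly 1 step. Then □^1p holds at y, so the antecedent holds at x; validity forces ◇^3p at z, giving a w with zR^3w and yR^1w.
First-order correspondent: \forall x \forall z (x R^2 z \to \exists w (xRw \wedge z R^3 w)).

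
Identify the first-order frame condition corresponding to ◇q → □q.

Suppose ◇q→□q is valid. Take Rxy, Rxz and set V(q)={y}. Then ◇q at x, so □q at x, so q at z, i.e. z=y.

Partial functionality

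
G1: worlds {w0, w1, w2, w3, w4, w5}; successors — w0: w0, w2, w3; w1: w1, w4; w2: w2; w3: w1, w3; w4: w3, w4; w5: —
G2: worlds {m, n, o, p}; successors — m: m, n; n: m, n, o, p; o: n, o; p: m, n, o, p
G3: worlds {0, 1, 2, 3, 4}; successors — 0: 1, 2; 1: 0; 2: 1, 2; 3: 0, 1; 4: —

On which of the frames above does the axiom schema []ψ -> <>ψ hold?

This is the axiom for seriality; its first-order frame correspondent is forall x exists y Rxy.
G1: fails — world w5 has no successor.
G2: ✓.
G3: fails — world 4 has no successor.
Valid on: G2.

G2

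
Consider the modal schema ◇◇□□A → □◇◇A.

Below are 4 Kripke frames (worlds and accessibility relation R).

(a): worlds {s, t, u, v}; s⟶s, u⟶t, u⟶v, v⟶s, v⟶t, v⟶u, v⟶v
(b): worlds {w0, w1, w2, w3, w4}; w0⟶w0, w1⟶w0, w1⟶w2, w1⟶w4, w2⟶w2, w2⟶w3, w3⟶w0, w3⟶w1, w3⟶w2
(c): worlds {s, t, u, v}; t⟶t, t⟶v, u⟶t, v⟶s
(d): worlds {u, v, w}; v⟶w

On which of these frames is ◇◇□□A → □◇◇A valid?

(d)

Frame correspondent (Sahlqvist): ∀x ∀y ∀z ((xR²y ∧ xRz) → ∃w (yR²w ∧ zR²w)) — i.e. a generalized confluence (Geach) condition.
(a): fails — uR²s, uRt but no w with sR²w and tR²w.
(b): fails — w1R²w0, w1Rw4 but no w with w0R²w and w4R²w.
(c): fails — tR²s, tRt but no w with sR²w and tR²w.
(d): holds.
Valid on: (d).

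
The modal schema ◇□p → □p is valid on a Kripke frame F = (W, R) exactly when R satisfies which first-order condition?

the Euclidean property

Replacing p by ¬p and contraposing gives the equivalent schema ◇p → □◇p.
Suppose ◇p→□◇p is valid. Take Rxy, Rxz and set V(p)={y}. Then ◇p at x, so □◇p at x, so ◇p at z, so some w with Rzw has p; w=y, i.e. Rzy. By symmetry of the argument, Ryz.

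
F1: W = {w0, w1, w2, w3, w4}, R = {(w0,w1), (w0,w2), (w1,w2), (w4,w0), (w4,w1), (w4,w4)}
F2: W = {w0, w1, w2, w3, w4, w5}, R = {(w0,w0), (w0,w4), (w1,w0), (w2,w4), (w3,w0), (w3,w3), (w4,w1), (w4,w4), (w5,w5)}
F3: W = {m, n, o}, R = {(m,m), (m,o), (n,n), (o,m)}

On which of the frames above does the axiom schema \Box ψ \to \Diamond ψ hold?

F2, F3

This is the axiom for seriality; its first-order frame correspondent is \forall x \exists y Rxy.
F1: fails — world w2 has no successor.
F2: condition met.
F3: condition met.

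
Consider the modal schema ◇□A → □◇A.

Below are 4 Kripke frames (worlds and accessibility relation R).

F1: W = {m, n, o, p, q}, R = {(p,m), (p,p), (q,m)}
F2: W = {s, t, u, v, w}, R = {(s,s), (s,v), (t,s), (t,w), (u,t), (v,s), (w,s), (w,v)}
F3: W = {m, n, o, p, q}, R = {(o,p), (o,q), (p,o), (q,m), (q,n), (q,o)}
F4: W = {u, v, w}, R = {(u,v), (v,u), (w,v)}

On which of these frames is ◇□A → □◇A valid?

The schema corresponds to convergence: ∀x ∀y ∀z (Rxy ∧ Rxz → ∃w (Ryw ∧ Rzw)).
F1: fails — Rpm and Rpm but m and m have no common successor.
F2: condition met.
F3: fails — Rqm and Rqm but m and m have no common successor.
F4: condition met.

F2, F4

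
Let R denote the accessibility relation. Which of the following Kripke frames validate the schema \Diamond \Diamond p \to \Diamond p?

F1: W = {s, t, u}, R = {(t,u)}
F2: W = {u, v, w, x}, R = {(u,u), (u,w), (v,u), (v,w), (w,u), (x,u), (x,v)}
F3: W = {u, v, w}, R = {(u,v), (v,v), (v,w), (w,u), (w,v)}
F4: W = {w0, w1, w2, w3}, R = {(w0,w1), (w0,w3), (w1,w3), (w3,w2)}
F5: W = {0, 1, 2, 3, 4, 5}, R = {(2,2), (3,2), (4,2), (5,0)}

F1, F5

Frame correspondent (Sahlqvist): \forall x \forall y \forall z (Rxy \wedge Ryz \to Rxz) — i.e. transitivity.
F1: holds.
F2: fails — Rwu and Ruw but not Rww.
F3: fails — Ruv and Rvw but not Ruw.
F4: fails — Rw0w3 and Rw3w2 but not Rw0w2.
F5: holds.
Valid on: F1, F5.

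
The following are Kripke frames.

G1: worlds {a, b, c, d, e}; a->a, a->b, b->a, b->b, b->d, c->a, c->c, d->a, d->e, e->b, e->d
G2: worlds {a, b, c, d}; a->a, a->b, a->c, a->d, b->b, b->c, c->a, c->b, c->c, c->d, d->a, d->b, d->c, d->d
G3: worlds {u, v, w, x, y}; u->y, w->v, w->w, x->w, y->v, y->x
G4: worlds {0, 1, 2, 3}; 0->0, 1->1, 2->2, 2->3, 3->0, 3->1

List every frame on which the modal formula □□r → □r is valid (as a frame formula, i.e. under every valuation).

G2, G4

This is the axiom for density; its first-order frame correspondent is ∀x ∀y (Rxy → ∃z (Rxz ∧ Rzy)).
G1: fails — Rde but no z with Rdz and Rze.
G2: satisfies the condition.
G3: fails — Ryx but no z with Ryz and Rzx.
G4: satisfies the condition.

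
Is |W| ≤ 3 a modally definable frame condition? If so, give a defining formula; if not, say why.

If a class were modally definable it would be closed under disjoint unions (Goldblatt–Thomason).
Any modal formula valid on each of 4 disjoint one-world frames is valid on their disjoint union (validity is preserved under disjoint unions). Each one-world frame has |W|=1≤3, but the union has |W|=4.
So the class is not modally definable.

Not definable by any modal formula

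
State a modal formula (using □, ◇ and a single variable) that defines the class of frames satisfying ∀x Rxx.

This is reflexivity; the standard corresponding axiom is T: □ψ → ψ.
Suppose □ψ→ψ is valid. At any x set V(ψ)={w : Rxw}. Then □ψ holds at x, so ψ holds at x, i.e. Rxx.

□ψ → ψ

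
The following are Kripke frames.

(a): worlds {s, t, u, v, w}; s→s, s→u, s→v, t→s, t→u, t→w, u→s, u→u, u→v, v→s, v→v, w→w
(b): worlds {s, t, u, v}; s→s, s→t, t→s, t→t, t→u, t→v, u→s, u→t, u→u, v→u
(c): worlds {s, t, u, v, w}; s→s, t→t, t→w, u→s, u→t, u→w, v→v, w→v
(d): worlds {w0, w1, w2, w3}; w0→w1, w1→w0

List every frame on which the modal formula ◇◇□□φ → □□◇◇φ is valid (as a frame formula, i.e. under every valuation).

(b), (d)

The schema corresponds to a generalized confluence (Geach) condition: ∀x ∀y ∀z ((xR²y ∧ xR²z) → ∃w (yR²w ∧ zR²w)).
(a): fails — tR²s, tR²w but no w* with sR²w* and wR²w*.
(b): satisfies the condition.
(c): fails — uR²s, uR²t but no w* with sR²w* and tR²w*.
(d): satisfies the condition.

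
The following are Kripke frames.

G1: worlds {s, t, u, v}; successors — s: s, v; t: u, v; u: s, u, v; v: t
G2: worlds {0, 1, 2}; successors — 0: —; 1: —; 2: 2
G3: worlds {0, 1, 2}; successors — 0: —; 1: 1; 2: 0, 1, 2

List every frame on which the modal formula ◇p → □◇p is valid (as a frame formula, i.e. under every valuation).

G2

This is the axiom for the Euclidean property; its first-order frame correspondent is ∀x ∀y ∀z (Rxy ∧ Rxz → Ryz).
G1: fails — Rsv and Rsv but not Rvv.
G2: satisfies the condition.
G3: fails — R20 and R22 but not R02.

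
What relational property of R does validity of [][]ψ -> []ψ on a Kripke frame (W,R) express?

density: forall x forall y (Rxy -> exists z (Rxz & Rzy))

Suppose □□ψ→□ψ is valid. Take Rxy and set V(ψ)={w : xR²w}. Then □□ψ at x, so □ψ at x, so ψ at y, i.e. ∃z(Rxz∧Rzy).
Conversely, on a frame with density the schema holds at every world under every valuation.
Frame condition: forall x forall y (Rxy -> exists z (Rxz & Rzy)).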